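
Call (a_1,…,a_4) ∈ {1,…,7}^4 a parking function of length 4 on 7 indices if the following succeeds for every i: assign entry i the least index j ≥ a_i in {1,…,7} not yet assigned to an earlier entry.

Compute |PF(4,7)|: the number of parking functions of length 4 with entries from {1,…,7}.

2048

|PF| = 4·8^3 = 4·512 = 2048 (Pollak)
One tuple (6,5,4,1) → sorted (1,4,5,6): b_i ≤ 3+i ∀i, a PF.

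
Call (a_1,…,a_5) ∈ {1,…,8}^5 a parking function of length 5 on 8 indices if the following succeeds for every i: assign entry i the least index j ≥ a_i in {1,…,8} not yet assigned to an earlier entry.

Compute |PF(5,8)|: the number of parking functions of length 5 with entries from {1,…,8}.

26244

|PF| = (8+1−5)·(8+1)^{5−1} = 4 · 6561 = 26244 (Konheim–Weiss)
One tuple (4,6,6,8,2) → sorted (2,4,6,6,8): b_i ≤ 3+i ∀i, a PF.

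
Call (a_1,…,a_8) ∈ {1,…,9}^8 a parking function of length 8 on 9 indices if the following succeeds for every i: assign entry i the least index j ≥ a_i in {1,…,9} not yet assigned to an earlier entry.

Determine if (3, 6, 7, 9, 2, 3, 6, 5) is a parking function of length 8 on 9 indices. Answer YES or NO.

Rearranged: b = (2, 3, 3, 5, 6, 6, 7, 9).
  b_1=2 ≤ 2
  b_2=3 ≤ 3
  b_3=3 ≤ 4
  b_4=5 ≤ 5
  b_5=6 ≤ 6
  b_6=6 ≤ 7
  b_7=7 ≤ 8
  b_8=9 ≤ 9
All bounds hold ⇒ YES

YES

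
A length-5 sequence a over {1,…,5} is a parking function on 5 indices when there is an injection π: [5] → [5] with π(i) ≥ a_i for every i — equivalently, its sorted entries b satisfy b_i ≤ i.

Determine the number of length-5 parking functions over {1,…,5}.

1296

Count = (6−5)·6^(5−1) = 1×1296 = 1296
One tuple (2,3,4,2,1) → sorted (1,2,2,3,4): b_i ≤ i ∀i, a PF.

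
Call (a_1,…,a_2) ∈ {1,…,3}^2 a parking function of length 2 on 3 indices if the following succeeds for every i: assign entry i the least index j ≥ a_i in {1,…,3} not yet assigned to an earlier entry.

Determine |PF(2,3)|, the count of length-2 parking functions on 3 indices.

8

#PF = (4−2)·4^(2−1) = 2·4 = 8 (Konheim–Weiss)
Check (2,1) → sorted (1,2): b_i ≤ 1+i ∀i, a PF.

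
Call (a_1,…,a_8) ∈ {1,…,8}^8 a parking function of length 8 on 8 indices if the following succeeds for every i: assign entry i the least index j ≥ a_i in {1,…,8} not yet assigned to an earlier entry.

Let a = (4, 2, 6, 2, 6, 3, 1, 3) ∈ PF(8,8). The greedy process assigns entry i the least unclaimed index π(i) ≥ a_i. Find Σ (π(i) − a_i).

Σπ = 36 ({1..8} each once); Σa = 4+2+6+2+6+3+1+3 = 27; disp = 36−27 = 9.

9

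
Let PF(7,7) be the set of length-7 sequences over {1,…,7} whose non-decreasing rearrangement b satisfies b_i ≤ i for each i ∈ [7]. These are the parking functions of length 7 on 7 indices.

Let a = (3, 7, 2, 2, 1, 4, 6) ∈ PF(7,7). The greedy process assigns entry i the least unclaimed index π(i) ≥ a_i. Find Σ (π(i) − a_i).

3

Σπ(i) = 1+…+7 = 28; Σa = 3+7+2+2+1+4+6 = 25; disp = 28−25 = 3.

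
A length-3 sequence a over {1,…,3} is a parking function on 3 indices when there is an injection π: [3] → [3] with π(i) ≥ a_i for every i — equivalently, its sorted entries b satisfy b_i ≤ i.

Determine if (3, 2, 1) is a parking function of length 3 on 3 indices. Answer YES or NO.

Rearranged: b = (1, 2, 3).
  b_1=1 ≤ 1
  b_2=2 ≤ 2
  b_3=3 ≤ 3
All bounds hold ⇒ YES

YES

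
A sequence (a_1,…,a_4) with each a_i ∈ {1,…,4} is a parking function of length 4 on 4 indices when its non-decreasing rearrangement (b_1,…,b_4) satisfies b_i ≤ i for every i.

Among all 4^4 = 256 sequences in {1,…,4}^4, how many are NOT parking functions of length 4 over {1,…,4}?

#PF = (4−4+1)·(4+1)^(4−1) = 1·125 = 125 (Pollak)
One tuple (2,4,4,2) → sorted (2,2,4,4): b_1=2>1, not a PF.
Total 256; non-PF = 256−125 = 131

131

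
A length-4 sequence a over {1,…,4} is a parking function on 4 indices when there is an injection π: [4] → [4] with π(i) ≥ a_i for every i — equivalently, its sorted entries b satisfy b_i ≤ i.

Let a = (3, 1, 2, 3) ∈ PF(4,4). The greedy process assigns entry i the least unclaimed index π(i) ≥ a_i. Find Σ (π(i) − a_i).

Σπ = 10 ({1..4} each once); Σa = 3+1+2+3 = 9; disp = 10−9 = 1.

1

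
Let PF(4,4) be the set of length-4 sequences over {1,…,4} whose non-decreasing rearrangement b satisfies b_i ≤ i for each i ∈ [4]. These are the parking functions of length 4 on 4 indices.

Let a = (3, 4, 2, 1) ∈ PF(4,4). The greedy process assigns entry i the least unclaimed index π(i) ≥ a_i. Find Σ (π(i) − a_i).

Σπ = 10 ({1..4} each once); Σa = 3+4+2+1 = 10; disp = 10−10 = 0.

0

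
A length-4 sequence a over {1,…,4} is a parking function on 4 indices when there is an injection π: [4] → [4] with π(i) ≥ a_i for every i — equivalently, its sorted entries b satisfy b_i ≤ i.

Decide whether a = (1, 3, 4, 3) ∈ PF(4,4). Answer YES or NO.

NO

Order a: b = (1, 3, 3, 4).
  b_1=1 ≤ 1
  b_2=3 > 2
  fails at i=2 ⇒ NO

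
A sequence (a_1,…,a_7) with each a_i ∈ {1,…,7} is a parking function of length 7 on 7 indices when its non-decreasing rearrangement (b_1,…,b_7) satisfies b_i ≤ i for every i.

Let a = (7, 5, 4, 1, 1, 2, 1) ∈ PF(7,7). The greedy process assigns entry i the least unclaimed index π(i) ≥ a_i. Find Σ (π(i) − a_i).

7

Σπ = 28 ({1..7} each once); Σa = 7+5+4+1+1+2+1 = 21; disp = 28−21 = 7.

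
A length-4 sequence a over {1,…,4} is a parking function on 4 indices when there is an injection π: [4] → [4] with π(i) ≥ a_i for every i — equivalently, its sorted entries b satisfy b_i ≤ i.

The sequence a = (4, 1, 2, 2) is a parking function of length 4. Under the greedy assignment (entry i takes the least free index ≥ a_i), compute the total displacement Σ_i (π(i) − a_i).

Σπ = 10 ({1..4} each once); Σa = 4+1+2+2 = 9; disp = 10−9 = 1.

1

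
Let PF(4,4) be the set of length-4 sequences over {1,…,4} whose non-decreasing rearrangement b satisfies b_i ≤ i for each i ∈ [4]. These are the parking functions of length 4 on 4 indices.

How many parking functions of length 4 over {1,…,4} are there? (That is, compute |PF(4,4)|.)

Count = (4+1−4)·(4+1)^{4−1} = 1×125 = 125 (Konheim–Weiss)
E.g. (1,3,2,3) → sorted (1,2,3,3): b_i ≤ i ∀i, a PF.

125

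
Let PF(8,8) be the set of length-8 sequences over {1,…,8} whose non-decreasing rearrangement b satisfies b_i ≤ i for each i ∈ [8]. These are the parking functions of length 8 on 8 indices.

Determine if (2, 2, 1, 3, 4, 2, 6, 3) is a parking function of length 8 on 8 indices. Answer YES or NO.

YES

Sorted: b = (1, 2, 2, 2, 3, 3, 4, 6).
  b_1=1 ≤ 1
  b_2=2 ≤ 2
  b_3=2 ≤ 3
  b_4=2 ≤ 4
  b_5=3 ≤ 5
  b_6=3 ≤ 6
  b_7=4 ≤ 7
  b_8=6 ≤ 8
All bounds hold ⇒ YES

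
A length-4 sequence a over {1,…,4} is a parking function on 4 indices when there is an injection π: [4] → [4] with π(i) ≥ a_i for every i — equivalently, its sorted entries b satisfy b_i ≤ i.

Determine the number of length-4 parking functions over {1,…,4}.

|PF| = (4−4+1)·(4+1)^(4−1) = 1 · 125 = 125 [KW]
One tuple (3,1,4,2) → sorted (1,2,3,4): b_i ≤ i ∀i, a PF.

125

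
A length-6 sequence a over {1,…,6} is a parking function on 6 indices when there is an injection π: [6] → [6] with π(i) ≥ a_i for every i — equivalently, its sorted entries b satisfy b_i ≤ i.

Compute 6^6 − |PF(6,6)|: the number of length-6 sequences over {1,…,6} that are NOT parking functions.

29849

|PF| = (7−6)·7^(6−1) = 1×16807 = 16807 [KW]
One tuple (3,6,6,5,4,6) → sorted (3,4,5,6,6,6): b_1=3>1, not a PF.
So 46656 − 16807 = 29849 fail.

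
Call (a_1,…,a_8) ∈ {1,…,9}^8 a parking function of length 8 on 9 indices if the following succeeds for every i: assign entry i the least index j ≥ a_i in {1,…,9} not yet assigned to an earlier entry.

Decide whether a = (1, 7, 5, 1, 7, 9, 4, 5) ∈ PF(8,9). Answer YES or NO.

Sorted: b = (1, 1, 4, 5, 5, 7, 7, 9).
  b_1=1 ≤ 2
  b_2=1 ≤ 3
  b_3=4 ≤ 4
  b_4=5 ≤ 5
  b_5=5 ≤ 6
  b_6=7 ≤ 7
  b_7=7 ≤ 8
  b_8=9 ≤ 9
All bounds hold ⇒ YES

YES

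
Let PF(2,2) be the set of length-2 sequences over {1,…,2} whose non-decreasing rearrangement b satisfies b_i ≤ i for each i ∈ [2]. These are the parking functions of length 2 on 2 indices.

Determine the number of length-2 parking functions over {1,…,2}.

Count = (2−2+1)·(2+1)^(2−1) = 1·3 = 3 (Konheim–Weiss)
Example (2,1) → sorted (1,2): b_i ≤ i ∀i, a PF.

3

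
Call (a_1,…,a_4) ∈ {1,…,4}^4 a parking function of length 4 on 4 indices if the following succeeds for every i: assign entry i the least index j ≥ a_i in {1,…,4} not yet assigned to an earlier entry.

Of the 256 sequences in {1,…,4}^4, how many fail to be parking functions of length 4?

131

#PF = (4+1−4)·(4+1)^{4−1} = 1×125 = 125 [KW]
Check (2,2,2,4) → sorted (2,2,2,4): b_1=2>1, not a PF.
So 256 − 125 = 131 fail.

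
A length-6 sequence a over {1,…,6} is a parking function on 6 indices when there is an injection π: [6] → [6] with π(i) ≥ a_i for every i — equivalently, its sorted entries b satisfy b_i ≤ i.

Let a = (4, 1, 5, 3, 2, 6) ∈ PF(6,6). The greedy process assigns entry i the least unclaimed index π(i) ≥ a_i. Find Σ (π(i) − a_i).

0

Σπ = 21 ({1..6} each once); Σa = 4+1+5+3+2+6 = 21; disp = 21−21 = 0.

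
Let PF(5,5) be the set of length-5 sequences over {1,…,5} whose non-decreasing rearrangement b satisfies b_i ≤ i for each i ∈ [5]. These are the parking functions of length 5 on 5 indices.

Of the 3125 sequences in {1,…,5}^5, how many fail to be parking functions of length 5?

|PF(5,5)| = (5+1−5)·(5+1)^{5−1} = 1 · 1296 = 1296 (Konheim–Weiss)
E.g. (4,5,5,1,4) → sorted (1,4,4,5,5): b_2=4>2, not a PF.
So 3125 − 1296 = 1829 fail.

1829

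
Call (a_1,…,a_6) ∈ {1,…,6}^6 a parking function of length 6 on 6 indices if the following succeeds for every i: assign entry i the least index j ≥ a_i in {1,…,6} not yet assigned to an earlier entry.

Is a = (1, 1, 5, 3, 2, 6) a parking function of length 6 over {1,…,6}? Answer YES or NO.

YES

Order a: b = (1, 1, 2, 3, 5, 6).
  b_1=1 ≤ 1
  b_2=1 ≤ 2
  b_3=2 ≤ 3
  b_4=3 ≤ 4
  b_5=5 ≤ 5
  b_6=6 ≤ 6
All bounds hold ⇒ YES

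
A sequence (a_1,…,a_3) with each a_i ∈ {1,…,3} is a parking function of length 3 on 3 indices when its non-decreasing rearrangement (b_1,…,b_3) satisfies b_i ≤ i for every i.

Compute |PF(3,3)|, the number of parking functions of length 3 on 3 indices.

#PF = (3−3+1)·(3+1)^(3−1) = 1·16 = 16 [KW]
One tuple (2,2,1) → sorted (1,2,2): b_i ≤ i ∀i, a PF.

16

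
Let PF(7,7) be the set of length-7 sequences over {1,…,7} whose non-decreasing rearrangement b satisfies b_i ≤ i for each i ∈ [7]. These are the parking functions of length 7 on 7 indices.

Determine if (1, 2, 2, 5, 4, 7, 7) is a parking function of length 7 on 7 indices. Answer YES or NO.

Sorted: b = (1, 2, 2, 4, 5, 7, 7).
  b_1=1 ≤ 1
  b_2=2 ≤ 2
  b_3=2 ≤ 3
  b_4=4 ≤ 4
  b_5=5 ≤ 5
  b_6=7 > 6
  fails at i=6 ⇒ NO

NO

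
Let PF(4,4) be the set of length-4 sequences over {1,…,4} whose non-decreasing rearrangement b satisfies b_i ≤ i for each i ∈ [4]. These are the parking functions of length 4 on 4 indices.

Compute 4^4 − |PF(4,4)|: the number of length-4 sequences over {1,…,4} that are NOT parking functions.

131

Count = (4+1−4)·(4+1)^{4−1} = 1·125 = 125 (Konheim–Weiss)
One tuple (4,4,3,4) → sorted (3,4,4,4): b_1=3>1, not a PF.
Total 256; non-PF = 256−125 = 131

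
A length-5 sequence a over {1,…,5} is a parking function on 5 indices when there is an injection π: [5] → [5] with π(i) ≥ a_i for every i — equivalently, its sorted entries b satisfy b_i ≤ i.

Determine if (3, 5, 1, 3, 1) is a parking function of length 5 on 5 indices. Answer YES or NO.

Sorted: b = (1, 1, 3, 3, 5).
  b_1=1 ≤ 1
  b_2=1 ≤ 2
  b_3=3 ≤ 3
  b_4=3 ≤ 4
  b_5=5 ≤ 5
All bounds hold ⇒ YES

YES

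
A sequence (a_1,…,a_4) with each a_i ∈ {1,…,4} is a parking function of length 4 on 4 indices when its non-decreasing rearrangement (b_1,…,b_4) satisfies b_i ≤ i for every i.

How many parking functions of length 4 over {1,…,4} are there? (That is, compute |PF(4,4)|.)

|PF| = (5−4)·5^(4−1) = 1×125 = 125
Check (4,2,1,1) → sorted (1,1,2,4): b_i ≤ i ∀i, a PF.

125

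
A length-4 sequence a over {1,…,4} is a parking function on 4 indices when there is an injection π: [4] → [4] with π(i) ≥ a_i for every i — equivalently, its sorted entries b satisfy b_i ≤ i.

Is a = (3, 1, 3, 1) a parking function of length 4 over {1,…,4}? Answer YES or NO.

YES

Order a: b = (1, 1, 3, 3).
  b_1=1 ≤ 1
  b_2=1 ≤ 2
  b_3=3 ≤ 3
  b_4=3 ≤ 4
All bounds hold ⇒ YES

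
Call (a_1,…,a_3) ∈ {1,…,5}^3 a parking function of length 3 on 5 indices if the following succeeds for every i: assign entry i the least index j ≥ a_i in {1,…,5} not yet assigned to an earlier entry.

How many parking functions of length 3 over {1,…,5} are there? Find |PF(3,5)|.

|PF| = (5+1−3)·(5+1)^{3−1} = 3·36 = 108 (Konheim–Weiss)
E.g. (1,3,4) → sorted (1,3,4): b_i ≤ 2+i ∀i, a PF.

108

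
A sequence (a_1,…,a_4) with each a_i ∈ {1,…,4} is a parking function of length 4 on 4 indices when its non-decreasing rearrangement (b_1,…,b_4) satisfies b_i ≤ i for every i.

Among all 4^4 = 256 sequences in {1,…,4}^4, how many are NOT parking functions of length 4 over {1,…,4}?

131

Count = (4−4+1)·(4+1)^(4−1) = 1·125 = 125
One tuple (4,1,1,4) → sorted (1,1,4,4): b_3=4>3, not a PF.
Total 256; non-PF = 256−125 = 131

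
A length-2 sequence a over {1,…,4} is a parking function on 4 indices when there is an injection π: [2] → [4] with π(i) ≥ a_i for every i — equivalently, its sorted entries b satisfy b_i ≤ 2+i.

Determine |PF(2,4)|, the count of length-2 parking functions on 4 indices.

15

|PF(2,4)| = (4+1−2)·(4+1)^{2−1} = 3·5 = 15 (Pollak)
One tuple (3,4) → sorted (3,4): b_i ≤ 2+i ∀i, a PF.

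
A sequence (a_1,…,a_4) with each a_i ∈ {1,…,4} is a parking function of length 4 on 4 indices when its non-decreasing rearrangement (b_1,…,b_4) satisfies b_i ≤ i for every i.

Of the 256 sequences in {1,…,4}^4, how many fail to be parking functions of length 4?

|PF(4,4)| = 1·5^3 = 1 · 125 = 125 [KW]
Check (4,2,2,2) → sorted (2,2,2,4): b_1=2>1, not a PF.
4^4 − 125 = 256 − 125 = 131

131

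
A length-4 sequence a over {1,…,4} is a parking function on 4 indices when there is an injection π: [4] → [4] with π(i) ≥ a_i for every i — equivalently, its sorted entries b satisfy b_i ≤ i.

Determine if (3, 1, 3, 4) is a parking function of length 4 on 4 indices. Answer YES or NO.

NO

Rearranged: b = (1, 3, 3, 4).
  b_1=1 ≤ 1
  b_2=3 > 2
  fails at i=2 ⇒ NO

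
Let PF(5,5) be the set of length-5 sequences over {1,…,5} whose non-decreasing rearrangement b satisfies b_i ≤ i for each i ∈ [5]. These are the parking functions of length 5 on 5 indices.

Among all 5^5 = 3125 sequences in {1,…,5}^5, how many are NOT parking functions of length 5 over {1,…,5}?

Count = 1·6^4 = 1·1296 = 1296
One tuple (2,2,4,2,3) → sorted (2,2,2,3,4): b_1=2>1, not a PF.
Total 3125; non-PF = 3125−1296 = 1829

1829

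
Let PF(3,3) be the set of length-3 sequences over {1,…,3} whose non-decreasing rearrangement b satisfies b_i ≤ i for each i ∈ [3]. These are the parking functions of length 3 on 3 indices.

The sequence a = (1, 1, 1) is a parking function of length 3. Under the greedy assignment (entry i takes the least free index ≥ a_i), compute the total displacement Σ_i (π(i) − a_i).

3

Σπ = 6 ({1..3} each once); Σa = 1+1+1 = 3; disp = 6−3 = 3.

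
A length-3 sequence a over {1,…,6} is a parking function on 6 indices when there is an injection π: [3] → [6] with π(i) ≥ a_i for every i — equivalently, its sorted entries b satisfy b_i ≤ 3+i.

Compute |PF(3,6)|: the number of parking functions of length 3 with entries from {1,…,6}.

196

|PF| = (6−3+1)·(6+1)^(3−1) = 4×49 = 196 (Konheim–Weiss)
One tuple (4,4,2) → sorted (2,4,4): b_i ≤ 3+i ∀i, a PF.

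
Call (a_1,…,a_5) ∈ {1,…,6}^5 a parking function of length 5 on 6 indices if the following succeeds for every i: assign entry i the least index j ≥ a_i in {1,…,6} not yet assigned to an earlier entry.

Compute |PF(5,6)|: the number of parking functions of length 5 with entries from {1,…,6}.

Count = (6+1−5)·(6+1)^{5−1} = 2×2401 = 4802 (Pollak)
Check (2,2,4,5,3) → sorted (2,2,3,4,5): b_i ≤ 1+i ∀i, a PF.

4802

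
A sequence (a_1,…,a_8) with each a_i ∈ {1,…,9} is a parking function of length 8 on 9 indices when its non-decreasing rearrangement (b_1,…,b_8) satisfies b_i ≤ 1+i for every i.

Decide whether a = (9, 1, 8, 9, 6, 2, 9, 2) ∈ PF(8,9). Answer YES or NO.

NO

Order a: b = (1, 2, 2, 6, 8, 9, 9, 9).
  b_1=1 ≤ 2
  b_2=2 ≤ 3
  b_3=2 ≤ 4
  b_4=6 > 5
  fails at i=4 ⇒ NO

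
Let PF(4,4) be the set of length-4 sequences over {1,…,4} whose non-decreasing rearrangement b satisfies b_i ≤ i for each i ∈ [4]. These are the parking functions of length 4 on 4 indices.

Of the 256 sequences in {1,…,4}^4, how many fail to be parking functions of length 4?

131

|PF(4,4)| = 1·5^3 = 1×125 = 125 (Konheim–Weiss)
One tuple (4,4,3,2) → sorted (2,3,4,4): b_1=2>1, not a PF.
4^4 − 125 = 256 − 125 = 131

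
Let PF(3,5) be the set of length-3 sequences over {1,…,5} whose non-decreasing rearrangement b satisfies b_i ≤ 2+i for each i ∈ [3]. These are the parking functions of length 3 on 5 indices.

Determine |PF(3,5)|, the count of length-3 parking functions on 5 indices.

|PF(3,5)| = (5+1−3)·(5+1)^{3−1} = 3·36 = 108 (Konheim–Weiss)
Check (2,5,3) → sorted (2,3,5): b_i ≤ 2+i ∀i, a PF.

108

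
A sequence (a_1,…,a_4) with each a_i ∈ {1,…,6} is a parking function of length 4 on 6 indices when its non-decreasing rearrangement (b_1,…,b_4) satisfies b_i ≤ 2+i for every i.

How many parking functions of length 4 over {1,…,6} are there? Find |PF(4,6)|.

1029

#PF = (6+1−4)·(6+1)^{4−1} = 3·343 = 1029 [KW]
One tuple (5,4,3,6) → sorted (3,4,5,6): b_i ≤ 2+i ∀i, a PF.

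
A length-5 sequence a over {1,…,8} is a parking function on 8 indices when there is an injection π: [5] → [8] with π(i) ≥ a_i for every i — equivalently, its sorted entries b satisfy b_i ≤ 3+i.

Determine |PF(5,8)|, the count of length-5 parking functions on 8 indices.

26244

#PF = (9−5)·9^(5−1) = 4·6561 = 26244 [KW]
Check (4,6,6,1,6) → sorted (1,4,6,6,6): b_i ≤ 3+i ∀i, a PF.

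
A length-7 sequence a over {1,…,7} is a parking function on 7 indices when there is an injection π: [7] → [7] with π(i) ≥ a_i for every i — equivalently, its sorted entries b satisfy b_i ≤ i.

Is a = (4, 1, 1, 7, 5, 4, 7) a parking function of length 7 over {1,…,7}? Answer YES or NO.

Sorted: b = (1, 1, 4, 4, 5, 7, 7).
  b_1=1 ≤ 1
  b_2=1 ≤ 2
  b_3=4 > 3
  fails at i=3 ⇒ NO

NO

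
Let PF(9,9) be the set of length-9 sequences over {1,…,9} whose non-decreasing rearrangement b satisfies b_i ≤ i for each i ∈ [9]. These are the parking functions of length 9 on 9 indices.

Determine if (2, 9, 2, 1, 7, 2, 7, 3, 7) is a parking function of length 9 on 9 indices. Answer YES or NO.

NO

Order a: b = (1, 2, 2, 2, 3, 7, 7, 7, 9).
  b_1=1 ≤ 1
  b_2=2 ≤ 2
  b_3=2 ≤ 3
  b_4=2 ≤ 4
  b_5=3 ≤ 5
  b_6=7 > 6
  fails at i=6 ⇒ NO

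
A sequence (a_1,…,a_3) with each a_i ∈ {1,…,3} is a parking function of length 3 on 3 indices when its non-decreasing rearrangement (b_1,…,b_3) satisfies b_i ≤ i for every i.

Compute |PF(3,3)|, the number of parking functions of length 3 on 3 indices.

16

|PF(3,3)| = (3+1−3)·(3+1)^{3−1} = 1 · 16 = 16 (Konheim–Weiss)
Example (2,1,2) → sorted (1,2,2): b_i ≤ i ∀i, a PF.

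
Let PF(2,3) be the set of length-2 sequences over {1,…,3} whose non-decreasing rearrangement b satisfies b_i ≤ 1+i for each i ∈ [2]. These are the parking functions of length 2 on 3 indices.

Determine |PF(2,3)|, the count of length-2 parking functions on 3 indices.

8

|PF(2,3)| = 2·4^1 = 2×4 = 8 (Konheim–Weiss)
One tuple (2,1) → sorted (1,2): b_i ≤ 1+i ∀i, a PF.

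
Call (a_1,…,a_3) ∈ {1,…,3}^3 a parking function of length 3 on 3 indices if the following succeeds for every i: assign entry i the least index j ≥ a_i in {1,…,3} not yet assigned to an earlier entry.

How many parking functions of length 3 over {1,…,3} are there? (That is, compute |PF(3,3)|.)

|PF| = (4−3)·4^(3−1) = 1 · 16 = 16 (Pollak)
E.g. (3,1,2) → sorted (1,2,3): b_i ≤ i ∀i, a PF.

16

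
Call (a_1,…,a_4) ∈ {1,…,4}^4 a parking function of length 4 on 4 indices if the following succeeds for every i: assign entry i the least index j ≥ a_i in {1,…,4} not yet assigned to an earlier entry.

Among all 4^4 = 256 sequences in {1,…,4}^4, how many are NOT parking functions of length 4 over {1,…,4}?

#PF = (4+1−4)·(4+1)^{4−1} = 1 · 125 = 125 (Konheim–Weiss)
E.g. (2,4,3,4) → sorted (2,3,4,4): b_1=2>1, not a PF.
4^4 − 125 = 256 − 125 = 131

131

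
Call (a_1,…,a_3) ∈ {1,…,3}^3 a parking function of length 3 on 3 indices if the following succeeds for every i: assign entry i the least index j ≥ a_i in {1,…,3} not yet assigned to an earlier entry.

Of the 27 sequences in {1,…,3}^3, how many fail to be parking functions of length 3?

11

#PF = (3−3+1)·(3+1)^(3−1) = 1 · 16 = 16 (Konheim–Weiss)
One tuple (3,3,2) → sorted (2,3,3): b_1=2>1, not a PF.
So 27 − 16 = 11 fail.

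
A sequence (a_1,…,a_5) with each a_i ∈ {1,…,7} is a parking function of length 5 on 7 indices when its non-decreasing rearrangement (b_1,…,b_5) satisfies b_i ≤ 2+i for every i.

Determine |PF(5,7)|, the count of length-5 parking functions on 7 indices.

12288

|PF| = (7+1−5)·(7+1)^{5−1} = 3×4096 = 12288 (Konheim–Weiss)
Example (5,2,5,4,3) → sorted (2,3,4,5,5): b_i ≤ 2+i ∀i, a PF.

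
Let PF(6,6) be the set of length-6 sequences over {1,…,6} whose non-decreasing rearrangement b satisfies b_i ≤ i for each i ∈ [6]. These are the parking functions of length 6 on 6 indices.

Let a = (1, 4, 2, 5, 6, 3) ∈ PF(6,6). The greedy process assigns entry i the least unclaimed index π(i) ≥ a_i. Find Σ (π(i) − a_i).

Σπ(i) = 1+…+6 = 21; Σa = 1+4+2+5+6+3 = 21; disp = 21−21 = 0.

0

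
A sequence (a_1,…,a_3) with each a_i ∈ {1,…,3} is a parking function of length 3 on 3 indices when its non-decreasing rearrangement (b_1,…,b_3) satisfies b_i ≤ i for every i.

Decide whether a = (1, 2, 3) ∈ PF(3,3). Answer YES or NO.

YES

Rearranged: b = (1, 2, 3).
  b_1=1 ≤ 1
  b_2=2 ≤ 2
  b_3=3 ≤ 3
All bounds hold ⇒ YES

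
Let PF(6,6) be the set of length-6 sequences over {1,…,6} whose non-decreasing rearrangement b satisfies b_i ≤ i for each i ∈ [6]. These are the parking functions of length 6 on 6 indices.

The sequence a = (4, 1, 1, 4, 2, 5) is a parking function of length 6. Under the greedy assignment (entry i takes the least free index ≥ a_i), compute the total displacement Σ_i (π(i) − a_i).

4

Σπ(i) = 1+…+6 = 21; Σa = 4+1+1+4+2+5 = 17; disp = 21−17 = 4.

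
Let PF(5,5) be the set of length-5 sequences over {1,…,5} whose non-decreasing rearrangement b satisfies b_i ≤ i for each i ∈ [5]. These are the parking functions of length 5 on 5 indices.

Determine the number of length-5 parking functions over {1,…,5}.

1296

#PF = 1·6^4 = 1 · 1296 = 1296 (Pollak)
Example (4,1,5,2,2) → sorted (1,2,2,4,5): b_i ≤ i ∀i, a PF.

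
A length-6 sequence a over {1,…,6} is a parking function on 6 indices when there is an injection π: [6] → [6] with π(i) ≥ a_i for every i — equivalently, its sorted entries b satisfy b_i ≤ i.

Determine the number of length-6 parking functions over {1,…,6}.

16807

|PF(6,6)| = 1·7^5 = 1 · 16807 = 16807 [KW]
One tuple (1,5,5,1,2,3) → sorted (1,1,2,3,5,5): b_i ≤ i ∀i, a PF.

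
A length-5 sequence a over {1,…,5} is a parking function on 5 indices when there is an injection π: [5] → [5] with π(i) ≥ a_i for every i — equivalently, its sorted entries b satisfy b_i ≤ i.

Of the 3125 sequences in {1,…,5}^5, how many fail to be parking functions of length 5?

1829

|PF(5,5)| = (5+1−5)·(5+1)^{5−1} = 1 · 1296 = 1296 (Pollak)
Check (5,1,3,5,3) → sorted (1,3,3,5,5): b_2=3>2, not a PF.
Total 3125; non-PF = 3125−1296 = 1829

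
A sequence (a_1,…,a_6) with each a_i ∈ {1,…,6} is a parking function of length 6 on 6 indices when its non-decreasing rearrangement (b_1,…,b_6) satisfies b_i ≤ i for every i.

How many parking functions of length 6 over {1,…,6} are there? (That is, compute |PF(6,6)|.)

Count = (6+1−6)·(6+1)^{6−1} = 1 · 16807 = 16807 (Pollak)
Check (5,1,1,3,1,5) → sorted (1,1,1,3,5,5): b_i ≤ i ∀i, a PF.

16807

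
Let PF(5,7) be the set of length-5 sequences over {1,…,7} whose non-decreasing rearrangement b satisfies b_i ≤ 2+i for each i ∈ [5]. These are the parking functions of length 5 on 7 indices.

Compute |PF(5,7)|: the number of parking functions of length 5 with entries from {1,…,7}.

|PF| = 3·8^4 = 3·4096 = 12288 [KW]
E.g. (5,1,3,6,4) → sorted (1,3,4,5,6): b_i ≤ 2+i ∀i, a PF.

12288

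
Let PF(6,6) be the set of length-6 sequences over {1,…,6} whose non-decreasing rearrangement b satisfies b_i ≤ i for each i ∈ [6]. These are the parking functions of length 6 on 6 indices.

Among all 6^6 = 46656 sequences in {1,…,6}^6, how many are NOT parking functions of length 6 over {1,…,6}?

29849

Count = (7−6)·7^(6−1) = 1 · 16807 = 16807 [KW]
Check (6,5,6,1,2,2) → sorted (1,2,2,5,6,6): b_4=5>4, not a PF.
6^6 − 16807 = 46656 − 16807 = 29849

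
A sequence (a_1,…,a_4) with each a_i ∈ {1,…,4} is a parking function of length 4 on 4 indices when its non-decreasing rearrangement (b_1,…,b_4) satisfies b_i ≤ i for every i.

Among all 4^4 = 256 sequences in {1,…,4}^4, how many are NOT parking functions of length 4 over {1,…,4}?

|PF(4,4)| = (5−4)·5^(4−1) = 1×125 = 125 (Konheim–Weiss)
Check (2,3,2,4) → sorted (2,2,3,4): b_1=2>1, not a PF.
Total 256; non-PF = 256−125 = 131

131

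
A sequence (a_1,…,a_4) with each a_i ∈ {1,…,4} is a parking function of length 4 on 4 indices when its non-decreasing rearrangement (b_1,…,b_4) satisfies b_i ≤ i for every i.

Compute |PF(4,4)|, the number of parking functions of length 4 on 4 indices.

125

|PF| = (5−4)·5^(4−1) = 1×125 = 125 (Konheim–Weiss)
Check (1,1,2,1) → sorted (1,1,1,2): b_i ≤ i ∀i, a PF.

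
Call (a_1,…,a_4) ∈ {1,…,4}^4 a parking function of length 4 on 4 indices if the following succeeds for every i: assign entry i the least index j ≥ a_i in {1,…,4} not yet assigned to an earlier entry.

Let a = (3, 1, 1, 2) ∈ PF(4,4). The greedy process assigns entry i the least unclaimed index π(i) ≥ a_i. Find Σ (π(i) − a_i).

3

Σπ(i) = 1+…+4 = 10; Σa = 3+1+1+2 = 7; disp = 10−7 = 3.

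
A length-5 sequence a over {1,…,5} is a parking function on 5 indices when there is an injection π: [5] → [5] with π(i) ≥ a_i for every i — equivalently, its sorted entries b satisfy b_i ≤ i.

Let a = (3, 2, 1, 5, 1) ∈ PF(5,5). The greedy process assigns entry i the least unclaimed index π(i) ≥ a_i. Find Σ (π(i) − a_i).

3

Σπ = 5·6/2 = 15 (π permutes [5]); Σa = 3+2+1+5+1 = 12; disp = 15−12 = 3.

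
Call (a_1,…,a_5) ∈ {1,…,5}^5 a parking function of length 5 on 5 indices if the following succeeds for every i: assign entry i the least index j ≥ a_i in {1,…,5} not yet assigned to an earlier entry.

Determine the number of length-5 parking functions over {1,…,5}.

#PF = (6−5)·6^(5−1) = 1×1296 = 1296
Check (3,4,1,2,5) → sorted (1,2,3,4,5): b_i ≤ i ∀i, a PF.

1296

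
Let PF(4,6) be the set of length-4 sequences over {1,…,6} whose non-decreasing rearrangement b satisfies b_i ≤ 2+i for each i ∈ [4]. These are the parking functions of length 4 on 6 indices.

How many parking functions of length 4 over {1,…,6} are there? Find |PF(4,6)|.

1029

|PF(4,6)| = (7−4)·7^(4−1) = 3×343 = 1029 (Pollak)
One tuple (4,6,3,2) → sorted (2,3,4,6): b_i ≤ 2+i ∀i, a PF.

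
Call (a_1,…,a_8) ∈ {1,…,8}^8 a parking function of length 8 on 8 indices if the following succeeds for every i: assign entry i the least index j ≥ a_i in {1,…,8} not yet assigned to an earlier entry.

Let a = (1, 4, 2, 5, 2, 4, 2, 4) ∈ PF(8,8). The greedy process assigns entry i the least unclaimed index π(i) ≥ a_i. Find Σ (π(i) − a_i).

12

Σπ = 8·9/2 = 36 (π permutes [8]); Σa = 1+4+2+5+2+4+2+4 = 24; disp = 36−24 = 12.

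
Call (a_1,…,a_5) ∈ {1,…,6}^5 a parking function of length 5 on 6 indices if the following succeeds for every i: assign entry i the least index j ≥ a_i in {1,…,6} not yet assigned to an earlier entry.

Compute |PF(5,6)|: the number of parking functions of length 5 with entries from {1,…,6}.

4802

|PF(5,6)| = (6+1−5)·(6+1)^{5−1} = 2·2401 = 4802
E.g. (2,3,5,4,4) → sorted (2,3,4,4,5): b_i ≤ 1+i ∀i, a PF.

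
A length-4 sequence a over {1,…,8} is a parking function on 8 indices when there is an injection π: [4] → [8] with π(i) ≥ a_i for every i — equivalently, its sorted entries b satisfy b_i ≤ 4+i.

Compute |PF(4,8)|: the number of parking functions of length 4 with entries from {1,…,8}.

3645

|PF| = (8−4+1)·(8+1)^(4−1) = 5×729 = 3645 (Konheim–Weiss)
Check (1,7,1,4) → sorted (1,1,4,7): b_i ≤ 4+i ∀i, a PF.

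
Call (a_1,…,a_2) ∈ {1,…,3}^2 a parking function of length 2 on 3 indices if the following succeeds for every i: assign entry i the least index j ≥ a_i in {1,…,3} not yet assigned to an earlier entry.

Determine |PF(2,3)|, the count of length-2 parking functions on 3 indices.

8

|PF| = (4−2)·4^(2−1) = 2 · 4 = 8
Check (2,2) → sorted (2,2): b_i ≤ 1+i ∀i, a PF.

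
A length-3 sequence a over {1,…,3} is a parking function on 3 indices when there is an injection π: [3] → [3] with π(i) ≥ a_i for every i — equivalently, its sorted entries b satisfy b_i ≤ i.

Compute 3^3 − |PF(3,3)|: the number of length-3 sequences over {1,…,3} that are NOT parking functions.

11

#PF = (3+1−3)·(3+1)^{3−1} = 1 · 16 = 16
Check (3,2,3) → sorted (2,3,3): b_1=2>1, not a PF.
So 27 − 16 = 11 fail.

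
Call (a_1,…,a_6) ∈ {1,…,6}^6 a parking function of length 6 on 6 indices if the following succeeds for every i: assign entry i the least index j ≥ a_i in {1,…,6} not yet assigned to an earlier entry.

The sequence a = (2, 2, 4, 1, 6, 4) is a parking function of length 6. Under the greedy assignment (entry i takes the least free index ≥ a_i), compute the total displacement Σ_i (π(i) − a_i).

Σπ = 21 ({1..6} each once); Σa = 2+2+4+1+6+4 = 19; disp = 21−19 = 2.

2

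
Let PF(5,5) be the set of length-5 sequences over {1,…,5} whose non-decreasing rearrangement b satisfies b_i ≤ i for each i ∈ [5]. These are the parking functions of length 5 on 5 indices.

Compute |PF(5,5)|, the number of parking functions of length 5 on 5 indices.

|PF(5,5)| = (6−5)·6^(5−1) = 1 · 1296 = 1296 (Konheim–Weiss)
Example (4,4,1,1,3) → sorted (1,1,3,4,4): b_i ≤ i ∀i, a PF.

1296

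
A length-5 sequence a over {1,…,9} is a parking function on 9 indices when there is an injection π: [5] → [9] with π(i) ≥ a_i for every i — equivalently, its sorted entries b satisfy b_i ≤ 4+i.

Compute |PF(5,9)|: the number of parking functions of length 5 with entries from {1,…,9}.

50000

Count = (10−5)·10^(5−1) = 5·10000 = 50000 (Pollak)
E.g. (8,3,7,6,2) → sorted (2,3,6,7,8): b_i ≤ 4+i ∀i, a PF.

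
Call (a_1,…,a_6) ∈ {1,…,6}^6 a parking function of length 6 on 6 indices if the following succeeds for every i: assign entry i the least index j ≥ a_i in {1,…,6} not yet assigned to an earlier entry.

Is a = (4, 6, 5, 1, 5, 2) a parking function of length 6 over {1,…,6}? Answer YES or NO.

NO

Order a: b = (1, 2, 4, 5, 5, 6).
  b_1=1 ≤ 1
  b_2=2 ≤ 2
  b_3=4 > 3
  fails at i=3 ⇒ NO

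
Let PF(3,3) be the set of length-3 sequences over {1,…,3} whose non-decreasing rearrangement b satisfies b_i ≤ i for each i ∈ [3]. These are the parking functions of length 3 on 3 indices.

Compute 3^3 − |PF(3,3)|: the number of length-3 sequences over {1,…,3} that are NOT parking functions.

11

|PF| = (3−3+1)·(3+1)^(3−1) = 1×16 = 16
Check (2,3,3) → sorted (2,3,3): b_1=2>1, not a PF.
So 27 − 16 = 11 fail.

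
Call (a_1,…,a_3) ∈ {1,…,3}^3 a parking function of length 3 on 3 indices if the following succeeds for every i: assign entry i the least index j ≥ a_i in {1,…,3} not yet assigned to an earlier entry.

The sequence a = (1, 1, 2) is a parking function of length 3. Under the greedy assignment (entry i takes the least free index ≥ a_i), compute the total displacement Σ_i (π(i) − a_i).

Σπ = 3·4/2 = 6 (π permutes [3]); Σa = 1+1+2 = 4; disp = 6−4 = 2.

2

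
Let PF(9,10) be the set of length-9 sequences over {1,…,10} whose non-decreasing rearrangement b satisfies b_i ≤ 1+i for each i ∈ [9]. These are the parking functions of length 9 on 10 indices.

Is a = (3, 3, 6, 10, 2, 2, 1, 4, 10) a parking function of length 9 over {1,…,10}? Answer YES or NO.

NO

Order a: b = (1, 2, 2, 3, 3, 4, 6, 10, 10).
  b_1=1 ≤ 2
  b_2=2 ≤ 3
  b_3=2 ≤ 4
  b_4=3 ≤ 5
  b_5=3 ≤ 6
  b_6=4 ≤ 7
  b_7=6 ≤ 8
  b_8=10 > 9
  fails at i=8 ⇒ NO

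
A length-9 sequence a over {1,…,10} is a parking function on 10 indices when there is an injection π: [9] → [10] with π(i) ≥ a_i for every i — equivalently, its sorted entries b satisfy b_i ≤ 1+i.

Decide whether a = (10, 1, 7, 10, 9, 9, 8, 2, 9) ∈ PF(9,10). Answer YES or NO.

Rearranged: b = (1, 2, 7, 8, 9, 9, 9, 10, 10).
  b_1=1 ≤ 2
  b_2=2 ≤ 3
  b_3=7 > 4
  fails at i=3 ⇒ NO

NO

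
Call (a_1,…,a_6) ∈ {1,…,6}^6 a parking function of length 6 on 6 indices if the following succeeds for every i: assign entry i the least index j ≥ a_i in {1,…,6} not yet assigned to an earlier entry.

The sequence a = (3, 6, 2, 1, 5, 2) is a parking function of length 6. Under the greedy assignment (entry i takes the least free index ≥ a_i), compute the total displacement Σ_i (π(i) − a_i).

Σπ = 6·7/2 = 21 (π permutes [6]); Σa = 3+6+2+1+5+2 = 19; disp = 21−19 = 2.

2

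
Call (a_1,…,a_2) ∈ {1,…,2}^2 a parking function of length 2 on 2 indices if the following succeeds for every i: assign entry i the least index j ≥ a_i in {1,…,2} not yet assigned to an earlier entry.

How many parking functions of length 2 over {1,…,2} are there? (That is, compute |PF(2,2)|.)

|PF(2,2)| = (2−2+1)·(2+1)^(2−1) = 1·3 = 3
Check (1,1) → sorted (1,1): b_i ≤ i ∀i, a PF.

3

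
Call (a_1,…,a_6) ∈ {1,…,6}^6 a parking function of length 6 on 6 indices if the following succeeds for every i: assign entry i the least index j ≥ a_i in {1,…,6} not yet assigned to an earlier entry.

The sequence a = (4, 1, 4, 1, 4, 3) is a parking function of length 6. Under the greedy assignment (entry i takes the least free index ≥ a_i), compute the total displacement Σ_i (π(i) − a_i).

4

Σπ = 21 ({1..6} each once); Σa = 4+1+4+1+4+3 = 17; disp = 21−17 = 4.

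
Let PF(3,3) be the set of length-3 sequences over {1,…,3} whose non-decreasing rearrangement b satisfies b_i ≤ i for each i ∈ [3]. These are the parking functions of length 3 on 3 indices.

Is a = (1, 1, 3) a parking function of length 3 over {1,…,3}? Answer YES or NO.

YES

Sorted: b = (1, 1, 3).
  b_1=1 ≤ 1
  b_2=1 ≤ 2
  b_3=3 ≤ 3
All bounds hold ⇒ YES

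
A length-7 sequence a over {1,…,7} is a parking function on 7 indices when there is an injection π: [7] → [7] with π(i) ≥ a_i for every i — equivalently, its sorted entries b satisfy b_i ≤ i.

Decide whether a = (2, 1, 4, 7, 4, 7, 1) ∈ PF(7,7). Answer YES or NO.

NO

Order a: b = (1, 1, 2, 4, 4, 7, 7).
  b_1=1 ≤ 1
  b_2=1 ≤ 2
  b_3=2 ≤ 3
  b_4=4 ≤ 4
  b_5=4 ≤ 5
  b_6=7 > 6
  fails at i=6 ⇒ NO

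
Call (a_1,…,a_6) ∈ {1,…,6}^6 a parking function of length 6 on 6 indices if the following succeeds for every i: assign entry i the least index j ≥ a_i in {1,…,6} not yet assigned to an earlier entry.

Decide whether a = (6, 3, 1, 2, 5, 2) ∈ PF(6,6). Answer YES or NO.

Rearranged: b = (1, 2, 2, 3, 5, 6).
  b_1=1 ≤ 1
  b_2=2 ≤ 2
  b_3=2 ≤ 3
  b_4=3 ≤ 4
  b_5=5 ≤ 5
  b_6=6 ≤ 6
All bounds hold ⇒ YES

YES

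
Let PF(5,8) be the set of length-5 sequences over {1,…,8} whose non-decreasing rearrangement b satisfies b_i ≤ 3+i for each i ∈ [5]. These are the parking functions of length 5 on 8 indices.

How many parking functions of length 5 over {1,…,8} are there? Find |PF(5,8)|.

#PF = (8−5+1)·(8+1)^(5−1) = 4×6561 = 26244 [KW]
E.g. (7,2,8,1,6) → sorted (1,2,6,7,8): b_i ≤ 3+i ∀i, a PF.

26244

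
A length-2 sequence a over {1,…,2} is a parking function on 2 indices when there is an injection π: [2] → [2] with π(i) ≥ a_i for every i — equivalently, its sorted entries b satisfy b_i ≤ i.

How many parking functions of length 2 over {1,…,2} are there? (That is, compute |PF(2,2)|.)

3

Count = (2−2+1)·(2+1)^(2−1) = 1×3 = 3 [KW]
Example (1,1) → sorted (1,1): b_i ≤ i ∀i, a PF.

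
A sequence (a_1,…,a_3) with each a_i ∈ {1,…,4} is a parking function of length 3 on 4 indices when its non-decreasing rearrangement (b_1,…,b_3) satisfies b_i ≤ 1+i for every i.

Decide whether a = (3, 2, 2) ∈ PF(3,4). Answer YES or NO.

Rearranged: b = (2, 2, 3).
  b_1=2 ≤ 2
  b_2=2 ≤ 3
  b_3=3 ≤ 4
All bounds hold ⇒ YES

YES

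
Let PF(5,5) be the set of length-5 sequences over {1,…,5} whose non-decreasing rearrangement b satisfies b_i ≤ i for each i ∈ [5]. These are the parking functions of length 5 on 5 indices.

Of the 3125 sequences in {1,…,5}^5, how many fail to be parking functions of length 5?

1829

Count = (5+1−5)·(5+1)^{5−1} = 1 · 1296 = 1296 (Konheim–Weiss)
E.g. (4,5,4,4,3) → sorted (3,4,4,4,5): b_1=3>1, not a PF.
Total 3125; non-PF = 3125−1296 = 1829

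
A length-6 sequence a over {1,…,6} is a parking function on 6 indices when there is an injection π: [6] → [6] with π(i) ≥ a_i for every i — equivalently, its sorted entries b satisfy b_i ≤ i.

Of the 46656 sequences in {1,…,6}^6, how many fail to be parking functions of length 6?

Count = 1·7^5 = 1·16807 = 16807 (Pollak)
Check (3,6,4,6,5,3) → sorted (3,3,4,5,6,6): b_1=3>1, not a PF.
Total 46656; non-PF = 46656−16807 = 29849

29849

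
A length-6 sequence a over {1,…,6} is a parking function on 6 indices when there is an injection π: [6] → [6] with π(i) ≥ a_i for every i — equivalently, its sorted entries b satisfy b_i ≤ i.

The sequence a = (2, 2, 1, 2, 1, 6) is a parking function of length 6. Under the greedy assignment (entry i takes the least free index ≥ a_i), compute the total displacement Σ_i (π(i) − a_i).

Σπ(i) = 1+…+6 = 21; Σa = 2+2+1+2+1+6 = 14; disp = 21−14 = 7.

7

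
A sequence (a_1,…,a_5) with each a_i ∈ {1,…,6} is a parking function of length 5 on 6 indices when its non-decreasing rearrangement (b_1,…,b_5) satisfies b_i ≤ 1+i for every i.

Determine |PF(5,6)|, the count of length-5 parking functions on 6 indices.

|PF(5,6)| = 2·7^4 = 2 · 2401 = 4802 (Konheim–Weiss)
Check (1,3,1,6,5) → sorted (1,1,3,5,6): b_i ≤ 1+i ∀i, a PF.

4802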